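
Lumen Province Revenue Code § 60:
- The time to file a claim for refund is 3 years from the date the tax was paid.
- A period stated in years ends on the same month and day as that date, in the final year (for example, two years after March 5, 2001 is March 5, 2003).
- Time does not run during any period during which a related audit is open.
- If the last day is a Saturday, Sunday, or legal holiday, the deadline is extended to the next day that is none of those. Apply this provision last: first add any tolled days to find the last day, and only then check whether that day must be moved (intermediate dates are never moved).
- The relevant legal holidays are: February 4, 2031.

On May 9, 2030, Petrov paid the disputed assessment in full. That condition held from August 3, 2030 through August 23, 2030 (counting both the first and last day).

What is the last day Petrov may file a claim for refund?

3 years after May 9, 2030 is May 9, 2033.
From August 3, 2030 through August 23, 2030 inclusive is 21 days; tolling adds 21 days: May 9, 2033 + 21 days = May 30, 2033.
May 30, 2033 is a Monday and not a legal holiday, so no extension applies.

May 30, 2033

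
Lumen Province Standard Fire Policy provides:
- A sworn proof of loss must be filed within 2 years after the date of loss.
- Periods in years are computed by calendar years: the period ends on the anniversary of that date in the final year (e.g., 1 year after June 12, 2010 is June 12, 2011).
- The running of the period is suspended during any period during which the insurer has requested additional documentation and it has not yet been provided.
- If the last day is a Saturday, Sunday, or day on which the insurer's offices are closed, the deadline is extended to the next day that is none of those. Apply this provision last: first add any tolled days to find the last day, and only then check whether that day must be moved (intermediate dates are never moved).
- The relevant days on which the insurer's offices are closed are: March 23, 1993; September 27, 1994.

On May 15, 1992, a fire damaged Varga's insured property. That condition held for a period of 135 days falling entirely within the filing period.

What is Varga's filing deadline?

2 years after May 15, 1992 is May 15, 1994.
Tolling adds 135 days: May 15, 1994 + 135 days = September 27, 1994.
September 27, 1994 is a listed holiday. The next qualifying day is September 28, 1994.

September 28, 1994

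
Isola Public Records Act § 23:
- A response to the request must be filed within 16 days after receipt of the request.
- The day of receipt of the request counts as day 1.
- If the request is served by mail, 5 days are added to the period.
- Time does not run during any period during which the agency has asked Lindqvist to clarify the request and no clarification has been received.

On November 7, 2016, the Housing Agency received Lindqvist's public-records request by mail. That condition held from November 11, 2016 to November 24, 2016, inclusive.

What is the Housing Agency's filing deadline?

Counting November 7, 2016 as day 1, day 16 is November 22, 2016.
Service was by mail, adding 5 days: November 22, 2016 + 5 days = November 27, 2016.
From November 11, 2016 through November 24, 2016 inclusive is 14 days; tolling adds 14 days: November 27, 2016 + 14 days = December 11, 2016.

December 11, 2016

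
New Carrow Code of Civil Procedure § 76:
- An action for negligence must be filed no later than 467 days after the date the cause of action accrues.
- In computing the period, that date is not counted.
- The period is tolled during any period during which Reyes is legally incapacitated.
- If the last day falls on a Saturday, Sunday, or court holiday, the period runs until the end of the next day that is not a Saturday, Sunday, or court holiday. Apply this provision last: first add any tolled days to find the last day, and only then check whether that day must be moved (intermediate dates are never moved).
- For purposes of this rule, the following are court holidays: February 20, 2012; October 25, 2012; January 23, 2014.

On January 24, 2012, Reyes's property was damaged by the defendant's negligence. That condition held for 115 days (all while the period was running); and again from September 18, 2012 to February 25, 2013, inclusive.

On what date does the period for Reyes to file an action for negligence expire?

February 5, 2014

467 days after January 24, 2012 is May 5, 2013.
Tolling adds 115 days: May 5, 2013 + 115 days = August 28, 2013.
From September 18, 2012 through February 25, 2013 inclusive is 161 days; tolling adds 161 days: August 28, 2013 + 161 days = February 5, 2014.
February 5, 2014 is a Wednesday and not a court holiday, so no extension applies.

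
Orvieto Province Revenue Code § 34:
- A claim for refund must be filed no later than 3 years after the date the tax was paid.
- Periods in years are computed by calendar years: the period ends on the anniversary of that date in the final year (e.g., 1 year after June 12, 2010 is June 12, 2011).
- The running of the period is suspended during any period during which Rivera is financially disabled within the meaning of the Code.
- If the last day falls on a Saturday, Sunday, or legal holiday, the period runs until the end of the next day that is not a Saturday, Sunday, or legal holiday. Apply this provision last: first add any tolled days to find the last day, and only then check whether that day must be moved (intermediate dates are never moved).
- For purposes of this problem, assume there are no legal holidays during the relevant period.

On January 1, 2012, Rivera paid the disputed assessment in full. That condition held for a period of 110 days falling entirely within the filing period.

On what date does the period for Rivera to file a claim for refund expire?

April 21, 2015

3 years after January 1, 2012 is January 1, 2015.
Tolling adds 110 days: January 1, 2015 + 110 days = April 21, 2015.
April 21, 2015 is a Tuesday and not a legal holiday, so no extension applies.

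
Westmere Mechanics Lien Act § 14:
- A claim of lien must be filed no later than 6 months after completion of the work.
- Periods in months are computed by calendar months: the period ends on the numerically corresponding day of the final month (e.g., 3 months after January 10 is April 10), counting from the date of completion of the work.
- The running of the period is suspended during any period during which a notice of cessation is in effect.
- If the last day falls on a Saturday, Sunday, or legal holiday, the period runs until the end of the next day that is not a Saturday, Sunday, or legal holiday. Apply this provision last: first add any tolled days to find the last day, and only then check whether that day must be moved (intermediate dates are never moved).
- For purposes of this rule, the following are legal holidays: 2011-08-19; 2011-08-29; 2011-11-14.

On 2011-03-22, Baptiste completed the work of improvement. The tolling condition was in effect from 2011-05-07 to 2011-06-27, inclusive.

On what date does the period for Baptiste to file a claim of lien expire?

6 months after 2011-03-22 is September 22, 2011.
From May 7, 2011 through June 27, 2011 inclusive is 52 days; tolling adds 52 days: September 22, 2011 + 52 days = November 13, 2011.
November 13, 2011 is Sunday; November 14, 2011 is a listed holiday. The next qualifying day is November 15, 2011.

November 15, 2011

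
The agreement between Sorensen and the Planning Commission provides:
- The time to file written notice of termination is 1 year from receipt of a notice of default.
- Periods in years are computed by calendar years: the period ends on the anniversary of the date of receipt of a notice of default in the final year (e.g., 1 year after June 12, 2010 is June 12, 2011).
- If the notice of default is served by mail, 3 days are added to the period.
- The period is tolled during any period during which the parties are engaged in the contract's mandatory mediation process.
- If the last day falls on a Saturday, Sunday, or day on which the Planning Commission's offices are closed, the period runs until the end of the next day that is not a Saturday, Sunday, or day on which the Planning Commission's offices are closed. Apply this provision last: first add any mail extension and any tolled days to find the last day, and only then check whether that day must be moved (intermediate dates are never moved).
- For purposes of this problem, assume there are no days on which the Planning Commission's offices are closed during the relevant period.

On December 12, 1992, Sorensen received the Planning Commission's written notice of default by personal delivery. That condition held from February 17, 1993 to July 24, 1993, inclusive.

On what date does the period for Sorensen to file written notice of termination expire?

1 year after December 12, 1992 is December 12, 1993.
Service was not by mail, so no mail extension applies.
From February 17, 1993 through July 24, 1993 inclusive is 158 days; tolling adds 158 days: December 12, 1993 + 158 days = May 19, 1994.
May 19, 1994 is a Thursday and not a day on which the Planning Commission's offices are closed, so no extension applies.

May 19, 1994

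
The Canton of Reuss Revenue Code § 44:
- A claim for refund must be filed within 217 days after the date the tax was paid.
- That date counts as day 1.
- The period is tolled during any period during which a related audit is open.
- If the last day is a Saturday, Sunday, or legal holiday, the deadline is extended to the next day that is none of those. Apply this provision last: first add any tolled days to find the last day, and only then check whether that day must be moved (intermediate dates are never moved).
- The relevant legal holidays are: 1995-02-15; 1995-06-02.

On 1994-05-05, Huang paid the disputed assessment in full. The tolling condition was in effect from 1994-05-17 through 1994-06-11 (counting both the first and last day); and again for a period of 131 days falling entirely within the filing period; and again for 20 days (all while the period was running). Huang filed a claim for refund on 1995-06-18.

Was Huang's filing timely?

No

Counting 1994-05-05 as day 1, day 217 is December 7, 1994.
From May 17, 1994 through June 11, 1994 inclusive is 26 days; tolling adds 26 days: December 7, 1994 + 26 days = January 2, 1995.
Tolling adds 131 days: January 2, 1995 + 131 days = May 13, 1995.
Tolling adds 20 days: May 13, 1995 + 20 days = June 2, 1995.
June 2, 1995 is a listed holiday; June 3, 1995 is Saturday; June 4, 1995 is Sunday. The next qualifying day is June 5, 1995.
The deadline is June 5, 1995; the filing on June 18, 1995 is after that date.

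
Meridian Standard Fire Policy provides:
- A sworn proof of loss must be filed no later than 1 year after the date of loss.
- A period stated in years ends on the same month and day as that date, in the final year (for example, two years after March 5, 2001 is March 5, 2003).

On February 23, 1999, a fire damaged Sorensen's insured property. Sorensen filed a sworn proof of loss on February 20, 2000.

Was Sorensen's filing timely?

Yes

1 year after February 23, 1999 is February 23, 2000.
The deadline is February 23, 2000; the filing on February 20, 2000 is on or before that date.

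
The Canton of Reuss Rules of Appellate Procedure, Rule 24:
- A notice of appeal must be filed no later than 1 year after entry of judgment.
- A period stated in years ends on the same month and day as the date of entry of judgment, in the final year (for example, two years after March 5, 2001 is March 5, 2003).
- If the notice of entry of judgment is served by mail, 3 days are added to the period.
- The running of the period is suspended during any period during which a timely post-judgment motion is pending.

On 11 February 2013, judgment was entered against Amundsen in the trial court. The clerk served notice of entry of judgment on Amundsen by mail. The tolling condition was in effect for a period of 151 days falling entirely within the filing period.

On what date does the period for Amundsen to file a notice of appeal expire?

July 15, 2014

1 year after 11 February 2013 is February 11, 2014.
Service was by mail, adding 3 days: February 11, 2014 + 3 days = February 14, 2014.
Tolling adds 151 days: February 14, 2014 + 151 days = July 15, 2014.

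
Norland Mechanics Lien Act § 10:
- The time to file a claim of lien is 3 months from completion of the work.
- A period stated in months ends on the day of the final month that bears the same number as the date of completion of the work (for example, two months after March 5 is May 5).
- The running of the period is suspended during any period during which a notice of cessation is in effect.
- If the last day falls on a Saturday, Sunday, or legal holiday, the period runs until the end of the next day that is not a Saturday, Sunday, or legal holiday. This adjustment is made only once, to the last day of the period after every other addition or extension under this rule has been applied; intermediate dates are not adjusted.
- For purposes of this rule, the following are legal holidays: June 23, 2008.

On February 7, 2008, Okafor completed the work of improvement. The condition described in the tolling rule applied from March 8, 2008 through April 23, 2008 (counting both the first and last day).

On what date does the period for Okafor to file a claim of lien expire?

3 months after February 7, 2008 is May 7, 2008.
From March 8, 2008 through April 23, 2008 inclusive is 47 days; tolling adds 47 days: May 7, 2008 + 47 days = June 23, 2008.
June 23, 2008 is a listed holiday. The next qualifying day is June 24, 2008.

June 24, 2008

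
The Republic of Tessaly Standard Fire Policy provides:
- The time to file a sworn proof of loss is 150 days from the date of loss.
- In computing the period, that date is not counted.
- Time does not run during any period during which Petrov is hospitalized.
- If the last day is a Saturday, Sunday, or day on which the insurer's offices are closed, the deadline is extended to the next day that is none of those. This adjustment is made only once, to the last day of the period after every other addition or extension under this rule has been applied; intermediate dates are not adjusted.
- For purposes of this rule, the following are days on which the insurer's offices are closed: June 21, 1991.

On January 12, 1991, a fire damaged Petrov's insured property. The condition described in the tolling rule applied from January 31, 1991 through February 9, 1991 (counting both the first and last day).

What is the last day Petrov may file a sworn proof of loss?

June 24, 1991

150 days after January 12, 1991 is June 11, 1991.
From January 31, 1991 through February 9, 1991 inclusive is 10 days; tolling adds 10 days: June 11, 1991 + 10 days = June 21, 1991.
June 21, 1991 is a listed holiday; June 22, 1991 is Saturday; June 23, 1991 is Sunday. The next qualifying day is June 24, 1991.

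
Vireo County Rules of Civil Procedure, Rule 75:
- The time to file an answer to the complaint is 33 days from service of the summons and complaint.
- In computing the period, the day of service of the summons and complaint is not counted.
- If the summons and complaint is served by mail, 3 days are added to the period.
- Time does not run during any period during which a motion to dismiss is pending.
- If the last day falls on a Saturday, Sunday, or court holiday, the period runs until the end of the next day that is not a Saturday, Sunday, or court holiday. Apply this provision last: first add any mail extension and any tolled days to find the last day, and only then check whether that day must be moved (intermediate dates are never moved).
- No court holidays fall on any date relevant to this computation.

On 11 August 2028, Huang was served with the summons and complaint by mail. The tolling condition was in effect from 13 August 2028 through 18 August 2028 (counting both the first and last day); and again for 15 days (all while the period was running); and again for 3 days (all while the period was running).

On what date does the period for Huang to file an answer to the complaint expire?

October 10, 2028

33 days after 11 August 2028 is September 13, 2028.
Service was by mail, adding 3 days: September 13, 2028 + 3 days = September 16, 2028.
From August 13, 2028 through August 18, 2028 inclusive is 6 days; tolling adds 6 days: September 16, 2028 + 6 days = September 22, 2028.
Tolling adds 15 days: September 22, 2028 + 15 days = October 7, 2028.
Tolling adds 3 days: October 7, 2028 + 3 days = October 10, 2028.
October 10, 2028 is a Tuesday and not a court holiday, so no extension applies.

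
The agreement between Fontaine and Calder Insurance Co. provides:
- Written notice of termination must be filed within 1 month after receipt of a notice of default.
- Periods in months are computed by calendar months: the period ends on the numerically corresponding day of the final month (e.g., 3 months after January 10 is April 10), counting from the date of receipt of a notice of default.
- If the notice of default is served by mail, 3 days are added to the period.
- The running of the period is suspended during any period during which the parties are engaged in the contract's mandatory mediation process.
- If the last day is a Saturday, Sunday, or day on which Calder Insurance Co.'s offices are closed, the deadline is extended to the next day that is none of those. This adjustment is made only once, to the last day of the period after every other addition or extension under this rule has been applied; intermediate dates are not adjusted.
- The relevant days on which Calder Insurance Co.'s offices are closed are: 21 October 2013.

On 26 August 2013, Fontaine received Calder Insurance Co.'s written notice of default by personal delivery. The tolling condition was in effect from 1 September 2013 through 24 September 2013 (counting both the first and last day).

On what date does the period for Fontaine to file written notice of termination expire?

October 22, 2013

1 month after 26 August 2013 is September 26, 2013.
Service was not by mail, so no mail extension applies.
From September 1, 2013 through September 24, 2013 inclusive is 24 days; tolling adds 24 days: September 26, 2013 + 24 days = October 20, 2013.
October 20, 2013 is Sunday; October 21, 2013 is a listed holiday. The next qualifying day is October 22, 2013.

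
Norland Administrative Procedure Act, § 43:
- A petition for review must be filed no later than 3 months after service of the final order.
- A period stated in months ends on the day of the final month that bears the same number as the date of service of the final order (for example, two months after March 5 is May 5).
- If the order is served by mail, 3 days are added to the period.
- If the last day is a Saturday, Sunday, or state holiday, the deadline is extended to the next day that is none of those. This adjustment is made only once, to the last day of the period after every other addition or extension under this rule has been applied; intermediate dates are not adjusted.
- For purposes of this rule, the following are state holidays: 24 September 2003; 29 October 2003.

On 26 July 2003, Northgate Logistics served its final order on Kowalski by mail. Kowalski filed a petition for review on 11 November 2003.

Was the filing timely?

3 months after 26 July 2003 is October 26, 2003.
Service was by mail, adding 3 days: October 26, 2003 + 3 days = October 29, 2003.
October 29, 2003 is a listed holiday. The next qualifying day is October 30, 2003.
The deadline is October 30, 2003; the filing on November 11, 2003 is after that date.

No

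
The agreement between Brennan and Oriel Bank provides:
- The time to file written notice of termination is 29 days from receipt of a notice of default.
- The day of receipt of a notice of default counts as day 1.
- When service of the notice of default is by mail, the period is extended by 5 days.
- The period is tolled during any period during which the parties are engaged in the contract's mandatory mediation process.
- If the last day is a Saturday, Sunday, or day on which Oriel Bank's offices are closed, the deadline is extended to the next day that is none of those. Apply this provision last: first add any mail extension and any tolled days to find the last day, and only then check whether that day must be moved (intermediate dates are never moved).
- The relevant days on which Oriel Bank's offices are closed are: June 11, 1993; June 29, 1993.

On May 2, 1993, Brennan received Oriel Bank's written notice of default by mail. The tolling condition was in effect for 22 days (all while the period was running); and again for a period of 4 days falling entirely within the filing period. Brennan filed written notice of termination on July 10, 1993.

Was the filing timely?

Counting May 2, 1993 as day 1, day 29 is May 30, 1993.
Service was by mail, adding 5 days: May 30, 1993 + 5 days = June 4, 1993.
Tolling adds 22 days: June 4, 1993 + 22 days = June 26, 1993.
Tolling adds 4 days: June 26, 1993 + 4 days = June 30, 1993.
June 30, 1993 is a Wednesday and not a day on which Oriel Bank's offices are closed, so no extension applies.
The deadline is June 30, 1993; the filing on July 10, 1993 is after that date.

No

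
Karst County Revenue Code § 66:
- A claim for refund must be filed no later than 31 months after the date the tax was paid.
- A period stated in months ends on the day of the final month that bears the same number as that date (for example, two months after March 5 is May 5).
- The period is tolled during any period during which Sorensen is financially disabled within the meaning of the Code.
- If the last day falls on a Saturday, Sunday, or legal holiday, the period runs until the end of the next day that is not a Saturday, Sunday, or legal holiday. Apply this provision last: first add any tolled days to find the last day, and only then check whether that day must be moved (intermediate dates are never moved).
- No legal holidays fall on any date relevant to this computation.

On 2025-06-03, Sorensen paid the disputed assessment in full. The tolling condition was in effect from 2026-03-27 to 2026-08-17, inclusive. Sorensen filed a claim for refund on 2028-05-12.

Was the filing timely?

31 months after 2025-06-03 is January 3, 2028.
From March 27, 2026 through August 17, 2026 inclusive is 144 days; tolling adds 144 days: January 3, 2028 + 144 days = May 26, 2028.
May 26, 2028 is a Friday and not a legal holiday, so no extension applies.
The deadline is May 26, 2028; the filing on May 12, 2028 is on or before that date.

Yes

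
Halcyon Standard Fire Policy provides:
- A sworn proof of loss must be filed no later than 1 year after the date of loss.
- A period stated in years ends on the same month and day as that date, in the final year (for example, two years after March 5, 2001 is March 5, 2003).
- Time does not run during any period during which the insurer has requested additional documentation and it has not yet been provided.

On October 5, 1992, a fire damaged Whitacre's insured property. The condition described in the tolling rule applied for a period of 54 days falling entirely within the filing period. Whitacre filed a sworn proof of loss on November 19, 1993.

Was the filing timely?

1 year after October 5, 1992 is October 5, 1993.
Tolling adds 54 days: October 5, 1993 + 54 days = November 28, 1993.
The deadline is November 28, 1993; the filing on November 19, 1993 is on or before that date.

Yes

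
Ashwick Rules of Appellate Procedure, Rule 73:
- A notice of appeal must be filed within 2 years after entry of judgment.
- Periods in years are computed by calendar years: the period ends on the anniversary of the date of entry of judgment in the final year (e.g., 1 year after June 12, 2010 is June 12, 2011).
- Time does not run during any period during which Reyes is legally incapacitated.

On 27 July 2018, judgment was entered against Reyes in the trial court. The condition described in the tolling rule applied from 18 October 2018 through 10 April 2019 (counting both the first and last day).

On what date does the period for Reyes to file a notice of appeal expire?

2 years after 27 July 2018 is July 27, 2020.
From October 18, 2018 through April 10, 2019 inclusive is 175 days; tolling adds 175 days: July 27, 2020 + 175 days = January 18, 2021.

January 18, 2021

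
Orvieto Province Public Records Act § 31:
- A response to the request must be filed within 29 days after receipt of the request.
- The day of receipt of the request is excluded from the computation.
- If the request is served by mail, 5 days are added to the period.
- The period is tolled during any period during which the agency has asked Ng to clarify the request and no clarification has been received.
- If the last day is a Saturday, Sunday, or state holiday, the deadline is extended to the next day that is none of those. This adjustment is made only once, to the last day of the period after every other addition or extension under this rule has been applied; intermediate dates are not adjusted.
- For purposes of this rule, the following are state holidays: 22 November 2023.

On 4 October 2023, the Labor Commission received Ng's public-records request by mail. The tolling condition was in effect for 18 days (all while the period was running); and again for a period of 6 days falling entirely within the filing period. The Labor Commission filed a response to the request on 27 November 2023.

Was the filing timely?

Yes

29 days after 4 October 2023 is November 2, 2023.
Service was by mail, adding 5 days: November 2, 2023 + 5 days = November 7, 2023.
Tolling adds 18 days: November 7, 2023 + 18 days = November 25, 2023.
Tolling adds 6 days: November 25, 2023 + 6 days = December 1, 2023.
December 1, 2023 is a Friday and not a state holiday, so no extension applies.
The deadline is December 1, 2023; the filing on November 27, 2023 is on or before that date.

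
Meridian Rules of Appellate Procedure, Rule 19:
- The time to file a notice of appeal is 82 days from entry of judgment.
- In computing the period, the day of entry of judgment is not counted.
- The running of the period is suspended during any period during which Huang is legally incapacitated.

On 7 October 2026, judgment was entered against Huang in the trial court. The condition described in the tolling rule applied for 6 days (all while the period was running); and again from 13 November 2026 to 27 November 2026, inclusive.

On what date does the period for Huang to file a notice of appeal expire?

82 days after 7 October 2026 is December 28, 2026.
Tolling adds 6 days: December 28, 2026 + 6 days = January 3, 2027.
From November 13, 2026 through November 27, 2026 inclusive is 15 days; tolling adds 15 days: January 3, 2027 + 15 days = January 18, 2027.

January 18, 2027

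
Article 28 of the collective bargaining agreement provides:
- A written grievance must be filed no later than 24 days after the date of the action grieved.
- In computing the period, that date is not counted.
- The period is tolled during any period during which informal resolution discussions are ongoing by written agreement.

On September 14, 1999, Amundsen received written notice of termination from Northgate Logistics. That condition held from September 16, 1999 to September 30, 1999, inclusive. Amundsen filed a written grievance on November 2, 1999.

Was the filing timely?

24 days after September 14, 1999 is October 8, 1999.
From September 16, 1999 through September 30, 1999 inclusive is 15 days; tolling adds 15 days: October 8, 1999 + 15 days = October 23, 1999.
The deadline is October 23, 1999; the filing on November 2, 1999 is after that date.

No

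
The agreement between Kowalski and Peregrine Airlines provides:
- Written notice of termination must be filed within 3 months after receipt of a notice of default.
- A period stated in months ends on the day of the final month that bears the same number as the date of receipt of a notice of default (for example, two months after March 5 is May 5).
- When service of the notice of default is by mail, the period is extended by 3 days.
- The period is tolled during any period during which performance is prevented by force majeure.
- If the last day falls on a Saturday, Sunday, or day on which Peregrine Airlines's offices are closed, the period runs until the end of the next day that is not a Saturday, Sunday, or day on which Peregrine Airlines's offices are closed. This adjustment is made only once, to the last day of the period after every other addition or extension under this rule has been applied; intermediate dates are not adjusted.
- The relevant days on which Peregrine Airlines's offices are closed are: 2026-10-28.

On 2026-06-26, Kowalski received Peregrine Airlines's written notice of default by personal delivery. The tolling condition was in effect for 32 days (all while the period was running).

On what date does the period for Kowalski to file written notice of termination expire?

3 months after 2026-06-26 is September 26, 2026.
Service was not by mail, so no mail extension applies.
Tolling adds 32 days: September 26, 2026 + 32 days = October 28, 2026.
October 28, 2026 is a listed holiday. The next qualifying day is October 29, 2026.

October 29, 2026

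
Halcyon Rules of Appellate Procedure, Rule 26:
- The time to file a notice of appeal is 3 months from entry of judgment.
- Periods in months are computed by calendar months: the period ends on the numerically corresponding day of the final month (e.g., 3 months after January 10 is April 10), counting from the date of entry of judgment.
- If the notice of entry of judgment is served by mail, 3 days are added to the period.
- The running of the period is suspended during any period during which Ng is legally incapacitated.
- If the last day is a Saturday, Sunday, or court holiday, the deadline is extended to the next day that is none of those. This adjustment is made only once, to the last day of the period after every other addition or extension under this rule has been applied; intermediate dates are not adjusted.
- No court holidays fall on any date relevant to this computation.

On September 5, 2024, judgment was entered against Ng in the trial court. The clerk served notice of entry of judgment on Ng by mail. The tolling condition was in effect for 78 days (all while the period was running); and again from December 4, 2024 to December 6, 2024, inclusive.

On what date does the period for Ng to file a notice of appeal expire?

February 27, 2025

3 months after September 5, 2024 is December 5, 2024.
Service was by mail, adding 3 days: December 5, 2024 + 3 days = December 8, 2024.
Tolling adds 78 days: December 8, 2024 + 78 days = February 24, 2025.
From December 4, 2024 through December 6, 2024 inclusive is 3 days; tolling adds 3 days: February 24, 2025 + 3 days = February 27, 2025.
February 27, 2025 is a Thursday and not a court holiday, so no extension applies.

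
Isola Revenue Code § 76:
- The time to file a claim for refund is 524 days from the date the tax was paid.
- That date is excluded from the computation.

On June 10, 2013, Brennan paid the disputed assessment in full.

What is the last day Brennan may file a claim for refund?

524 days after June 10, 2013 is November 16, 2014.

November 16, 2014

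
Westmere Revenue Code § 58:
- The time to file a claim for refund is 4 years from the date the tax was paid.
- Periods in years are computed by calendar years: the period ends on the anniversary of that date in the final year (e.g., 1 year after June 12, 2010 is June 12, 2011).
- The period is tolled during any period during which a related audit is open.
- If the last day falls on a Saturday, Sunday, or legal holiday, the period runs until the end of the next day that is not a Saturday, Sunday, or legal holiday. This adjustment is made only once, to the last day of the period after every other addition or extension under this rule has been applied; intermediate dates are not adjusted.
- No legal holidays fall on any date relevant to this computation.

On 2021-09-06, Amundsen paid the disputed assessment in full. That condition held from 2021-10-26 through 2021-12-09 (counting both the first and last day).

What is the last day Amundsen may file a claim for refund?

October 21, 2025

4 years after 2021-09-06 is September 6, 2025.
From October 26, 2021 through December 9, 2021 inclusive is 45 days; tolling adds 45 days: September 6, 2025 + 45 days = October 21, 2025.
October 21, 2025 is a Tuesday and not a legal holiday, so no extension applies.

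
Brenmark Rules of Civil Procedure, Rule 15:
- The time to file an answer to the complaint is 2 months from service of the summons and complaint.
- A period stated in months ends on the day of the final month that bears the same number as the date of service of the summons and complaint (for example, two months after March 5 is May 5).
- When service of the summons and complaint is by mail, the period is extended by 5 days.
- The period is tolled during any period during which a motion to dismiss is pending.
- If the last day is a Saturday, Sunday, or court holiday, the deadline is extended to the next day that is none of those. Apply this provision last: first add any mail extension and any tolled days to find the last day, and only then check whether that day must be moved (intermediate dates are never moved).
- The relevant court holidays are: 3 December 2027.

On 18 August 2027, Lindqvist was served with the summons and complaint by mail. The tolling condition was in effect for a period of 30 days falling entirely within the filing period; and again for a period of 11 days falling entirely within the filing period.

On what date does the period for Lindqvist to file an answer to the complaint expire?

2 months after 18 August 2027 is October 18, 2027.
Service was by mail, adding 5 days: October 18, 2027 + 5 days = October 23, 2027.
Tolling adds 30 days: October 23, 2027 + 30 days = November 22, 2027.
Tolling adds 11 days: November 22, 2027 + 11 days = December 3, 2027.
December 3, 2027 is a listed holiday; December 4, 2027 is Saturday; December 5, 2027 is Sunday. The next qualifying day is December 6, 2027.

December 6, 2027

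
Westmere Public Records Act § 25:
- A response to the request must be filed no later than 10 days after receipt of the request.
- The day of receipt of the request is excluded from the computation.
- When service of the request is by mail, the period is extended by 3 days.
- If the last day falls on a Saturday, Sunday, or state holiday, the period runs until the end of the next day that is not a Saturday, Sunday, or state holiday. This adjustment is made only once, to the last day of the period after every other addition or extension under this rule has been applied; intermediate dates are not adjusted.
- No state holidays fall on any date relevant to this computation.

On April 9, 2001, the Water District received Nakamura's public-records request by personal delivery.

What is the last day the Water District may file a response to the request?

10 days after April 9, 2001 is April 19, 2001.
Service was not by mail, so no mail extension applies.
April 19, 2001 is a Thursday and not a state holiday, so no extension applies.

April 19, 2001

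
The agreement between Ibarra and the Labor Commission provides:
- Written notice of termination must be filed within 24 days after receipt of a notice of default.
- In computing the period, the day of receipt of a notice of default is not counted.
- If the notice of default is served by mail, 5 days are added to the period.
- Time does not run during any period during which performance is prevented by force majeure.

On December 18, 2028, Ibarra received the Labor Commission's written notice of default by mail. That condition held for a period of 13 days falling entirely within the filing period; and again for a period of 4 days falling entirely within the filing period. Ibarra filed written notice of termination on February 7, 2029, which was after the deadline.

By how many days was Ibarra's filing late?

5 days

24 days after December 18, 2028 is January 11, 2029.
Service was by mail, adding 5 days: January 11, 2029 + 5 days = January 16, 2029.
Tolling adds 13 days: January 16, 2029 + 13 days = January 29, 2029.
Tolling adds 4 days: January 29, 2029 + 4 days = February 2, 2029.
The deadline is February 2, 2029; from February 2, 2029 to February 7, 2029 is 5 days.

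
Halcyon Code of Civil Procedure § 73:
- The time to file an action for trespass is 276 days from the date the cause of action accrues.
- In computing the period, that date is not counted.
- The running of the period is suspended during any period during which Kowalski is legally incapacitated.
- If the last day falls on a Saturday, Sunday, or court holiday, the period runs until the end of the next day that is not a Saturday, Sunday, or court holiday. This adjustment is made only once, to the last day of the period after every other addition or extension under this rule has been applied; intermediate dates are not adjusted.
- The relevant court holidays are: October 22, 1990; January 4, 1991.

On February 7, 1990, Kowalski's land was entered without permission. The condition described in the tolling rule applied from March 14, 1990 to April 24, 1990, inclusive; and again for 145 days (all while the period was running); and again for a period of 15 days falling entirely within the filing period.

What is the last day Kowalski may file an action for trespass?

276 days after February 7, 1990 is November 10, 1990.
From March 14, 1990 through April 24, 1990 inclusive is 42 days; tolling adds 42 days: November 10, 1990 + 42 days = December 22, 1990.
Tolling adds 145 days: December 22, 1990 + 145 days = May 16, 1991.
Tolling adds 15 days: May 16, 1991 + 15 days = May 31, 1991.
May 31, 1991 is a Friday and not a court holiday, so no extension applies.

May 31, 1991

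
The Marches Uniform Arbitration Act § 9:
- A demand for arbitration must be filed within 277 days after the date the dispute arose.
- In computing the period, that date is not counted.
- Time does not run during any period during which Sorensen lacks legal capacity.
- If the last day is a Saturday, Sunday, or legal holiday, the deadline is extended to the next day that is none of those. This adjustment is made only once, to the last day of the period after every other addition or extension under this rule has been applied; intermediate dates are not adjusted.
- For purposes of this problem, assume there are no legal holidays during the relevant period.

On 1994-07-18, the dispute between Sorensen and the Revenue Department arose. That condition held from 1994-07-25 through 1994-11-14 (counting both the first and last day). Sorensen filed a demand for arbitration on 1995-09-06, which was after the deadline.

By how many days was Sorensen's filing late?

23 days

277 days after 1994-07-18 is April 21, 1995.
From July 25, 1994 through November 14, 1994 inclusive is 113 days; tolling adds 113 days: April 21, 1995 + 113 days = August 12, 1995.
August 12, 1995 is Saturday; August 13, 1995 is Sunday. The next qualifying day is August 14, 1995.
The deadline is August 14, 1995; from August 14, 1995 to September 6, 1995 is 23 days.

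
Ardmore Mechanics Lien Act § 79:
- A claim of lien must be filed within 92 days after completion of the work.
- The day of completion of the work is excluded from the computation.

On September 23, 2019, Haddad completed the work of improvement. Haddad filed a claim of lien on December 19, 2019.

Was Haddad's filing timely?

Yes

92 days after September 23, 2019 is December 24, 2019.
The deadline is December 24, 2019; the filing on December 19, 2019 is on or before that date.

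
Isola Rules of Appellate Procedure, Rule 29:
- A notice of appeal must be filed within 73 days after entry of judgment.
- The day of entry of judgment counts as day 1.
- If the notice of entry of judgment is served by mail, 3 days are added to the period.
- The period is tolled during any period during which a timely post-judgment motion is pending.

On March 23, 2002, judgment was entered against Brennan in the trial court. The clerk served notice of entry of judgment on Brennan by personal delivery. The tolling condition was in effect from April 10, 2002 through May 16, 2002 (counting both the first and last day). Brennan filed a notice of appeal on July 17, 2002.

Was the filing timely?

Counting March 23, 2002 as day 1, day 73 is June 3, 2002.
Service was not by mail, so no mail extension applies.
From April 10, 2002 through May 16, 2002 inclusive is 37 days; tolling adds 37 days: June 3, 2002 + 37 days = July 10, 2002.
The deadline is July 10, 2002; the filing on July 17, 2002 is after that date.

No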